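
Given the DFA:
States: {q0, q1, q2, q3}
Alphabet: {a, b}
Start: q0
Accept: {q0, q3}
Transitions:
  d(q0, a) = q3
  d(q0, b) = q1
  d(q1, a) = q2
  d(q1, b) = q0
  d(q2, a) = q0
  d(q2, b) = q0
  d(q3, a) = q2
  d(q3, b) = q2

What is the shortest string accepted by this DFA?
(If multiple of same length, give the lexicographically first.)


BFS by string length (lex-first path to each state shown):
  len 0: q0<-""
Found accept state at length 0.

"" (empty string)


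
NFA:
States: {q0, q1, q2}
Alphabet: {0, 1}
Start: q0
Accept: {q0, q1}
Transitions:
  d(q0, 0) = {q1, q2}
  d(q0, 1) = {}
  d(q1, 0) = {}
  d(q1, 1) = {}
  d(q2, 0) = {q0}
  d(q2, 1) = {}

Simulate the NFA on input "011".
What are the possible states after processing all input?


Start: {q0}
  --0--> {q1, q2}
  --1--> {}
  --1--> {}

{} (empty set, no valid transitions)


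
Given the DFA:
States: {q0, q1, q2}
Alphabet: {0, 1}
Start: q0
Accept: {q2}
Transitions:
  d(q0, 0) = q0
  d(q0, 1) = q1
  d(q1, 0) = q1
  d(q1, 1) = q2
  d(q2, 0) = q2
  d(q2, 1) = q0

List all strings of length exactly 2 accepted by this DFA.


All strings of length 2: 4 total
Accepted: 1

"11"


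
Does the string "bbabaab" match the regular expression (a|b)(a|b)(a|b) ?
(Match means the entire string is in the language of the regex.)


|string| = 7; first = 'b'; last = 'b'

No, "bbabaab" does not match (a|b)(a|b)(a|b)


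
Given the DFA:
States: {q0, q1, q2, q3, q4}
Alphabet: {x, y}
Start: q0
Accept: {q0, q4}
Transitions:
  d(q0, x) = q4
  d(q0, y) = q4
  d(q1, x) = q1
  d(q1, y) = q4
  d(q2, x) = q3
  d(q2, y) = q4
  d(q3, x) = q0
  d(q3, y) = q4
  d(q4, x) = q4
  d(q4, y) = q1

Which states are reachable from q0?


BFS from q0:
  layer 0: {q0}
  layer 1: {q4}
  layer 2: {q1}

{q0, q1, q4}


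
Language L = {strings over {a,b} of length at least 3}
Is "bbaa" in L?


length = 4

Yes, "bbaa" is in L


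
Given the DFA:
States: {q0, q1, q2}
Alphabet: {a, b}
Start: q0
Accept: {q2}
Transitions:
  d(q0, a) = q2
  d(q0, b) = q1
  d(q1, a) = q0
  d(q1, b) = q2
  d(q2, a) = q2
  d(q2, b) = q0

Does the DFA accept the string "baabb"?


Trace: q0 -> q1 -> q0 -> q2 -> q0 -> q1
Final state: q1
Accept states: {q2}

No, rejected (final state q1 is not an accept state)


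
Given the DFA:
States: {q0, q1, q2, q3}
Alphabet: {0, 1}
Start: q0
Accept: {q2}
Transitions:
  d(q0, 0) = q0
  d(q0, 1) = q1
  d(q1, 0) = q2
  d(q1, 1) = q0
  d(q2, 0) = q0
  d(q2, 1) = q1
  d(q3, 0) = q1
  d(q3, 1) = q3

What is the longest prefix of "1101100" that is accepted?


Run the DFA, marking each prefix where the state is accepting:
  "" -> q0 [reject]
  "1" -> q1 [reject]
  "11" -> q0 [reject]
  "110" -> q0 [reject]
  "1101" -> q1 [reject]
  "11011" -> q0 [reject]
  "110110" -> q0 [reject]
  "1101100" -> q0 [reject]

No prefix is accepted


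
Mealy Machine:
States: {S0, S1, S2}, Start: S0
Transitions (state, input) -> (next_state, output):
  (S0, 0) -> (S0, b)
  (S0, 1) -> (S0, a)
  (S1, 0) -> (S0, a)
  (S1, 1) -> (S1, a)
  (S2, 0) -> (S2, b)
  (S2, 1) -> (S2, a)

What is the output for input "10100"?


Step-by-step:
  (S0, 1) -> (S0, a)
  (S0, 0) -> (S0, b)
  (S0, 1) -> (S0, a)
  (S0, 0) -> (S0, b)
  (S0, 0) -> (S0, b)

"ababb"


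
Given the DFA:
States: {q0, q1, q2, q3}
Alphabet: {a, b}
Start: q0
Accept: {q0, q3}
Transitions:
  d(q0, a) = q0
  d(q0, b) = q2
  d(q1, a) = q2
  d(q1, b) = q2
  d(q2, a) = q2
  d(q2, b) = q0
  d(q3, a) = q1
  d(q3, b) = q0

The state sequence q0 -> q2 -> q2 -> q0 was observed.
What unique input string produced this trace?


Trace back each transition to find the symbol:
  q0 --[b]--> q2
  q2 --[a]--> q2
  q2 --[b]--> q0

"bab"


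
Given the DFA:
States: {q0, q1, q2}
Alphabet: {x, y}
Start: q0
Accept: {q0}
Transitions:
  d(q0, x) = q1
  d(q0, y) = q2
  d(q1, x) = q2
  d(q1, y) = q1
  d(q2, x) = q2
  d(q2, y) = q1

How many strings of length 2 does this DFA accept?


Enumerating all length-2 strings:
  "xx" -> q2 [reject]
  "xy" -> q1 [reject]
  "yx" -> q2 [reject]
  "yy" -> q1 [reject]

0 out of 4


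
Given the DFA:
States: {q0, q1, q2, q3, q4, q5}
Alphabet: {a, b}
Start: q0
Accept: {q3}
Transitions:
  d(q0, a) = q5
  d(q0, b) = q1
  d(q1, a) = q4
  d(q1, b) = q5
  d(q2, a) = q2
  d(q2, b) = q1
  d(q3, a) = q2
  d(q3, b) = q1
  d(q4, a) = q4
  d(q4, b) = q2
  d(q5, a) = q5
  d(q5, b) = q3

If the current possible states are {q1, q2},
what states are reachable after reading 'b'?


Apply transition on 'b' from each current state:
  d(q1, b) = q5
  d(q2, b) = q1

{q1, q5}


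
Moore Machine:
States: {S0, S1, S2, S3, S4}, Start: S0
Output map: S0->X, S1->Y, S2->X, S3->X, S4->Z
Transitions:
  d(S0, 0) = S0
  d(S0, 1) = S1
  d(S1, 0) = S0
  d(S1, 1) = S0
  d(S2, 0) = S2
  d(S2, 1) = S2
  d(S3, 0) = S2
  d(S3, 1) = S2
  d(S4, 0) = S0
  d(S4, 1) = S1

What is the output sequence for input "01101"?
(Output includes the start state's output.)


Start: S0 (output X)
  --0--> S0 (output X)
  --1--> S1 (output Y)
  --1--> S0 (output X)
  --0--> S0 (output X)
  --1--> S1 (output Y)

"XXYXXY"


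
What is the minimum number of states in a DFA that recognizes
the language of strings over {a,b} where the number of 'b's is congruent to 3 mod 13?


States track (count of 'b') mod 13.
Need 13 states: one per remainder 0..12; accept = remainder 3.

13


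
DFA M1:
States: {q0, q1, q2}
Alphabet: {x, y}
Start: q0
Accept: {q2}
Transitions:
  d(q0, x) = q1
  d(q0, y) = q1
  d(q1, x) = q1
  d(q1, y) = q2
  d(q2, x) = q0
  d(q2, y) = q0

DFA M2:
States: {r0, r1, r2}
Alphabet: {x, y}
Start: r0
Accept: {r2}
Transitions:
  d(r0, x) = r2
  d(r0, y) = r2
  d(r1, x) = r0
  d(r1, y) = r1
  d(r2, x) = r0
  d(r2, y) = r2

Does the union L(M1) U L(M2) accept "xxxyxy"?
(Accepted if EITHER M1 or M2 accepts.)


M1: final=q1 accepted=False
M2: final=r2 accepted=True

Yes, union accepts


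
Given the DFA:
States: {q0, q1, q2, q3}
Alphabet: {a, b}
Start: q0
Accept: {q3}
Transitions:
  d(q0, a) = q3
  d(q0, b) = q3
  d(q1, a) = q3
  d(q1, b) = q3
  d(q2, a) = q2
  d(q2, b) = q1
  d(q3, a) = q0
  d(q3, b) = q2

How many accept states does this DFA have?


Accept states listed: {q3}
Counting: q3(1)

1


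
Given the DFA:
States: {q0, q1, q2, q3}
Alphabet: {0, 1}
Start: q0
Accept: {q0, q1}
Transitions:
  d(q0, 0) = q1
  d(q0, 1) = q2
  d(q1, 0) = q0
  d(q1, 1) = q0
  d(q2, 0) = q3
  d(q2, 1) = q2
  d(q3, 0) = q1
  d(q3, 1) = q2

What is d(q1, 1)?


Looking up transition d(q1, 1)

q0


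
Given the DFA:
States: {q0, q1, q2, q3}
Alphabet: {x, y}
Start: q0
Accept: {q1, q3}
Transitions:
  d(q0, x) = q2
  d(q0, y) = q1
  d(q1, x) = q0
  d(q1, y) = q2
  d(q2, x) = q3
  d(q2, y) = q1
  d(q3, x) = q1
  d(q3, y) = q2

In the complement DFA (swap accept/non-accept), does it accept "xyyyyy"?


Trace: q0 -> q2 -> q1 -> q2 -> q1 -> q2 -> q1
Final: q1
Original accept: {q1, q3}
Complement: q1 is in original accept

No, complement rejects (original accepts)


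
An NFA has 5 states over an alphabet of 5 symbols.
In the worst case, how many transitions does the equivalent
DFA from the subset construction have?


Subset construction: one DFA state per subset of NFA states = 2^5 = 32 states.
Each DFA state has 5 outgoing transitions: 32 * 5 = 160

160


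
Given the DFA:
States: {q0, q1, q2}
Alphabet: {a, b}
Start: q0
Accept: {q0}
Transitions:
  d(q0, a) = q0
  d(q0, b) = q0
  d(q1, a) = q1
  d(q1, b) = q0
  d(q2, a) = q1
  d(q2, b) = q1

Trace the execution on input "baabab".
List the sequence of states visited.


Input: baabab
d(q0, b) = q0
d(q0, a) = q0
d(q0, a) = q0
d(q0, b) = q0
d(q0, a) = q0
d(q0, b) = q0


q0 -> q0 -> q0 -> q0 -> q0 -> q0 -> q0


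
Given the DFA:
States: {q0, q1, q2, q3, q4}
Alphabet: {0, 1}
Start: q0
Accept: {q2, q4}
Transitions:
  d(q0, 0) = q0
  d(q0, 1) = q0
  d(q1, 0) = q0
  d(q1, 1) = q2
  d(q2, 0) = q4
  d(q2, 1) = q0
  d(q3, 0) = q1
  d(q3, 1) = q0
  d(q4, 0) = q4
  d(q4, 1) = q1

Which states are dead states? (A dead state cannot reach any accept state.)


Forward reachability from each state:
  q0 -> reaches {q0}, no accept state (dead)
  q1 -> reaches accept state q2 (live)
  q2 -> reaches accept state q2 (live)
  q3 -> reaches accept state q2 (live)
  q4 -> reaches accept state q2 (live)

{q0}


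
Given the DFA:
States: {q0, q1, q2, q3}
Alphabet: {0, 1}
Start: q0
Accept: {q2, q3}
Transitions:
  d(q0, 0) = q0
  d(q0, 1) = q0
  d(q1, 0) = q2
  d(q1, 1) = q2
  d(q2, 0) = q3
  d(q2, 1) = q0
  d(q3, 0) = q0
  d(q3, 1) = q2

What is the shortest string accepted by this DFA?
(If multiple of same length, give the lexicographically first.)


BFS by string length (lex-first path to each state shown):
  len 0: q0<-""
  len 1: q0<-"0"
  len 2: q0<-"00"
  len 3: q0<-"000"
  len 4: q0<-"0000"
  len 5: q0<-"00000"
  len 6: q0<-"000000"
  len 7: q0<-"0000000"
  len 8: q0<-"00000000"

No string accepted (empty language)


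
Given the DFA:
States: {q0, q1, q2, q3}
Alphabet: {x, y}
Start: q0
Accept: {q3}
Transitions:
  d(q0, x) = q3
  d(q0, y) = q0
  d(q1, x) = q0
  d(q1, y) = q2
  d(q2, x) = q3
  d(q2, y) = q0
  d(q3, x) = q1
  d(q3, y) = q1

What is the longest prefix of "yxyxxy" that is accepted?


Run the DFA, marking each prefix where the state is accepting:
  "" -> q0 [reject]
  "y" -> q0 [reject]
  "yx" -> q3 [accept]
  "yxy" -> q1 [reject]
  "yxyx" -> q0 [reject]
  "yxyxx" -> q3 [accept]
  "yxyxxy" -> q1 [reject]

"yxyxx"


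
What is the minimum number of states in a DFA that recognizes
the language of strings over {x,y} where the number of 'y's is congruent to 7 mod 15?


States track (count of 'y') mod 15.
Need 15 states: one per remainder 0..14; accept = remainder 7.

15


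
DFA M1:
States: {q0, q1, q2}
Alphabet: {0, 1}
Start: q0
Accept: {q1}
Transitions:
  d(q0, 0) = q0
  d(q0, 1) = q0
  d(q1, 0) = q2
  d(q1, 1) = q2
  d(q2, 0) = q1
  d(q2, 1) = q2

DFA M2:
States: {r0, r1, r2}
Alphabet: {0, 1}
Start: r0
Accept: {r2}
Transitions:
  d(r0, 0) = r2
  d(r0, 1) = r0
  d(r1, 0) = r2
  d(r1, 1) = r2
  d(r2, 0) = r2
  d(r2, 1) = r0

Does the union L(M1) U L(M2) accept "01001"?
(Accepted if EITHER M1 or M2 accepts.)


M1: final=q0 accepted=False
M2: final=r0 accepted=False

No, union rejects (neither accepts)


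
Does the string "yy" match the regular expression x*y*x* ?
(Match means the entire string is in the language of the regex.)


|string| = 2; first = 'y'; last = 'y'

Yes, "yy" matches x*y*x*


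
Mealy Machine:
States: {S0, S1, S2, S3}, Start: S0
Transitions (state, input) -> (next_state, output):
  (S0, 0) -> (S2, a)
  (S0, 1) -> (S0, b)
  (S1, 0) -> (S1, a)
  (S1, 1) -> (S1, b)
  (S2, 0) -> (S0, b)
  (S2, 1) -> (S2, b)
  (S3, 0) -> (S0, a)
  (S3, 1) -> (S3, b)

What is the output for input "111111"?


Step-by-step:
  (S0, 1) -> (S0, b)
  (S0, 1) -> (S0, b)
  (S0, 1) -> (S0, b)
  (S0, 1) -> (S0, b)
  (S0, 1) -> (S0, b)
  (S0, 1) -> (S0, b)

"bbbbbb"


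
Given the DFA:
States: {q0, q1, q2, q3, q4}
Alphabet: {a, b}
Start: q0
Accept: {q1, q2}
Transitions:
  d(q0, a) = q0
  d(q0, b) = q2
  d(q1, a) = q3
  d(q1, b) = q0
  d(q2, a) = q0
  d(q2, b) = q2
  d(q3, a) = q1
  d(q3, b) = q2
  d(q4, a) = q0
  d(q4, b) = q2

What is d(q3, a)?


Looking up transition d(q3, a)

q1


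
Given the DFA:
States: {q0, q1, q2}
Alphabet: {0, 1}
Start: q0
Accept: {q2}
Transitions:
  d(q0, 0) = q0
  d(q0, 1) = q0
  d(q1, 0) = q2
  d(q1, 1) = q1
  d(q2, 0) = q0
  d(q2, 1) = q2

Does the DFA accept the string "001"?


Trace: q0 -> q0 -> q0 -> q0
Final state: q0
Accept states: {q2}

No, rejected (final state q0 is not an accept state)


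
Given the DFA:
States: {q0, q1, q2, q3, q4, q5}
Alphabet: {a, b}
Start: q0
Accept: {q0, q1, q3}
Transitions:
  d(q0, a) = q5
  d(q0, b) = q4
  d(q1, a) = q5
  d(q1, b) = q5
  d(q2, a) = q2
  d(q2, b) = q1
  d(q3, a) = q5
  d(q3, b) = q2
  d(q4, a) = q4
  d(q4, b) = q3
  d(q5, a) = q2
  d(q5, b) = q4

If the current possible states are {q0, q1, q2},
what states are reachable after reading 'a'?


Apply transition on 'a' from each current state:
  d(q0, a) = q5
  d(q1, a) = q5
  d(q2, a) = q2

{q2, q5}


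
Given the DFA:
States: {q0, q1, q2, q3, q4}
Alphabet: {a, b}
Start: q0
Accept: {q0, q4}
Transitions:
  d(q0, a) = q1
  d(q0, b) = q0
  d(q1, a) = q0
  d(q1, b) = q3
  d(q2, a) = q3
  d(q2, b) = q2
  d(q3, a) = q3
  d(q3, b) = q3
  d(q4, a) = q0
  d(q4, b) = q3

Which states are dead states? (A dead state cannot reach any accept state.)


Forward reachability from each state:
  q0 -> reaches accept state q0 (live)
  q1 -> reaches accept state q0 (live)
  q2 -> reaches {q2, q3}, no accept state (dead)
  q3 -> reaches {q3}, no accept state (dead)
  q4 -> reaches accept state q0 (live)

{q2, q3}


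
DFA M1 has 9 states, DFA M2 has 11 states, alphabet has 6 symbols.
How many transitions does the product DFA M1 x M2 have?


Product DFA has 9 * 11 = 99 states.
Each has 6 transitions: 99 * 6 = 594

594


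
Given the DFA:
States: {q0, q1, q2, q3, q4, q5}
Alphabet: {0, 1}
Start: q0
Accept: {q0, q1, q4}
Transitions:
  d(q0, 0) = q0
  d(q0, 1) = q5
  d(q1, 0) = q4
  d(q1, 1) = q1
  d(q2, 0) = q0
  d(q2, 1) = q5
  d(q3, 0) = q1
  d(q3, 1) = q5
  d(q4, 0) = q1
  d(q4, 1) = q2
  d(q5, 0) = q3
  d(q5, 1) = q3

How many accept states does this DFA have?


Accept states listed: {q0, q1, q4}
Counting: q0(1) q1(2) q4(3)

3


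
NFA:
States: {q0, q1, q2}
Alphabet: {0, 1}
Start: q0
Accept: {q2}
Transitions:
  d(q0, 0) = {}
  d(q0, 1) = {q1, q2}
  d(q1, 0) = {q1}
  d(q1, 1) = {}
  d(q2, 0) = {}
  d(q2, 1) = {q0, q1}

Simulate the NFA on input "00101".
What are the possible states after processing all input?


Start: {q0}
  --0--> {}
  --0--> {}
  --1--> {}
  --0--> {}
  --1--> {}

{} (empty set, no valid transitions)


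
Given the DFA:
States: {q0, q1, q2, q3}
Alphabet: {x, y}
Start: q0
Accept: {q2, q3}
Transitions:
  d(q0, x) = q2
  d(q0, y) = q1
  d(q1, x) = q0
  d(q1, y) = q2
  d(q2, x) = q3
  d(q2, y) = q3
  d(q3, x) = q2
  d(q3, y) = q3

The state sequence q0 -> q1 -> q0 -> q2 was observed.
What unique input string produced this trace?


Trace back each transition to find the symbol:
  q0 --[y]--> q1
  q1 --[x]--> q0
  q0 --[x]--> q2

"yxx"


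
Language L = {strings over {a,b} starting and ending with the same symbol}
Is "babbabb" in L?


first = 'b', last = 'b'

Yes, "babbabb" is in L


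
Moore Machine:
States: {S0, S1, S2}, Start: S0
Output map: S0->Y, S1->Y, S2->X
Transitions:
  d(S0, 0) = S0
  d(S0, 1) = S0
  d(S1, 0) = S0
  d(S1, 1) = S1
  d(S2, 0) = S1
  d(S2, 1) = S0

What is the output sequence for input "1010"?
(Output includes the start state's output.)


Start: S0 (output Y)
  --1--> S0 (output Y)
  --0--> S0 (output Y)
  --1--> S0 (output Y)
  --0--> S0 (output Y)

"YYYYY"


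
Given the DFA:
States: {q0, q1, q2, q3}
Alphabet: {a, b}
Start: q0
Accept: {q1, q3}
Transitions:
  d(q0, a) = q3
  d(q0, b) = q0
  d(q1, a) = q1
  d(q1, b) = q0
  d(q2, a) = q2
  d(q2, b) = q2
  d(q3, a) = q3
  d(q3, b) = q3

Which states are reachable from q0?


BFS from q0:
  layer 0: {q0}
  layer 1: {q3}

{q0, q3}


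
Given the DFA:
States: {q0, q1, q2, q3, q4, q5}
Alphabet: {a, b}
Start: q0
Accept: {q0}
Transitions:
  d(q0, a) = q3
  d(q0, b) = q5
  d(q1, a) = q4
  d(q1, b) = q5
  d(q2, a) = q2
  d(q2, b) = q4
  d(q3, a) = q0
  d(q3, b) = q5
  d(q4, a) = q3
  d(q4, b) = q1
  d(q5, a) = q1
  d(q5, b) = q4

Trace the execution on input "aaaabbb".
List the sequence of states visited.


Input: aaaabbb
d(q0, a) = q3
d(q3, a) = q0
d(q0, a) = q3
d(q3, a) = q0
d(q0, b) = q5
d(q5, b) = q4
d(q4, b) = q1


q0 -> q3 -> q0 -> q3 -> q0 -> q5 -> q4 -> q1


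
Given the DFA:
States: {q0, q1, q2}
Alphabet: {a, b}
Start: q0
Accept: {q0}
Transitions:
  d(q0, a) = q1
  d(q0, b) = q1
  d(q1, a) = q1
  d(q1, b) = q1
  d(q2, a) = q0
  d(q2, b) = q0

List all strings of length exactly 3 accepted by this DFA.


All strings of length 3: 8 total
Accepted: 0

None


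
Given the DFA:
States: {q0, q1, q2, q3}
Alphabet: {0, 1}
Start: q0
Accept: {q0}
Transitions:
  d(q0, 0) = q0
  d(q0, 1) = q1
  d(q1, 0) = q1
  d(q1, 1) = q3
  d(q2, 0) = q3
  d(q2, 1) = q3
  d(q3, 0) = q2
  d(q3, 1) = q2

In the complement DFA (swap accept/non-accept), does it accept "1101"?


Trace: q0 -> q1 -> q3 -> q2 -> q3
Final: q3
Original accept: {q0}
Complement: q3 is not in original accept

Yes, complement accepts (original rejects)


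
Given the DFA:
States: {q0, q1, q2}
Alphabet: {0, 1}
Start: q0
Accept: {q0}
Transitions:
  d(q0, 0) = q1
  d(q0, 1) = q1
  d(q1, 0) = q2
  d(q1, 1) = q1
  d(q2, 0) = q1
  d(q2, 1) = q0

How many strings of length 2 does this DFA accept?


Enumerating all length-2 strings:
  "00" -> q2 [reject]
  "01" -> q1 [reject]
  "10" -> q2 [reject]
  "11" -> q1 [reject]

0 out of 4


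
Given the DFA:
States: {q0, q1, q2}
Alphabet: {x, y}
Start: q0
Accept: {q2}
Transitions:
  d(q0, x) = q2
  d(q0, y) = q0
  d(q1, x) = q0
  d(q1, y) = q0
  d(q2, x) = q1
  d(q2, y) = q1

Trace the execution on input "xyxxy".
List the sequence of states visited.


Input: xyxxy
d(q0, x) = q2
d(q2, y) = q1
d(q1, x) = q0
d(q0, x) = q2
d(q2, y) = q1


q0 -> q2 -> q1 -> q0 -> q2 -> q1


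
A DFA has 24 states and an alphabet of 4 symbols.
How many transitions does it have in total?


Each state has exactly one transition per symbol.
24 * 4 = 96

96


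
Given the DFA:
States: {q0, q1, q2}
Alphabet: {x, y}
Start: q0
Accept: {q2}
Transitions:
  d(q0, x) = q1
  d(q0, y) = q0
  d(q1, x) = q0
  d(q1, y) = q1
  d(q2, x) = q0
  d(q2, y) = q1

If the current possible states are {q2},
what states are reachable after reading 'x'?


Apply transition on 'x' from each current state:
  d(q2, x) = q0

{q0}


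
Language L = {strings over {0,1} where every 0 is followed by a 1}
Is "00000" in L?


'00' present: True; ends with '0': True

No, "00000" is not in L


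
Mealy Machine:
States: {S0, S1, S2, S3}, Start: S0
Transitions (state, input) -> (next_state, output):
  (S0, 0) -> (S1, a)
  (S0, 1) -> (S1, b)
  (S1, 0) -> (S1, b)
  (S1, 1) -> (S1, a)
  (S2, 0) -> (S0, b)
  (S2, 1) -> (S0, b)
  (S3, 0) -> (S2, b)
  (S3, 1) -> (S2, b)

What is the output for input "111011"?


Step-by-step:
  (S0, 1) -> (S1, b)
  (S1, 1) -> (S1, a)
  (S1, 1) -> (S1, a)
  (S1, 0) -> (S1, b)
  (S1, 1) -> (S1, a)
  (S1, 1) -> (S1, a)

"baabaa"


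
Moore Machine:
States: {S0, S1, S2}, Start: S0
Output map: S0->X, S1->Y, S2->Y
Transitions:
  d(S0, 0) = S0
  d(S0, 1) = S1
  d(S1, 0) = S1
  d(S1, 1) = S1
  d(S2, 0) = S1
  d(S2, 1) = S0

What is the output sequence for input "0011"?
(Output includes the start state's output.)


Start: S0 (output X)
  --0--> S0 (output X)
  --0--> S0 (output X)
  --1--> S1 (output Y)
  --1--> S1 (output Y)

"XXXYY"


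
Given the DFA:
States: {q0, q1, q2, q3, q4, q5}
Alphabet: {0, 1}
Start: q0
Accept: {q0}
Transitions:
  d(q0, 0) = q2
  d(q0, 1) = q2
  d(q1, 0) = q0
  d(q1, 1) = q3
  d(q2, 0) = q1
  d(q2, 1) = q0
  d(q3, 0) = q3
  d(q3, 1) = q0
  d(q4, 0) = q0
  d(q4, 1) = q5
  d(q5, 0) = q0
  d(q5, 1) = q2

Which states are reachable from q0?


BFS from q0:
  layer 0: {q0}
  layer 1: {q2}
  layer 2: {q1}
  layer 3: {q3}

{q0, q1, q2, q3}


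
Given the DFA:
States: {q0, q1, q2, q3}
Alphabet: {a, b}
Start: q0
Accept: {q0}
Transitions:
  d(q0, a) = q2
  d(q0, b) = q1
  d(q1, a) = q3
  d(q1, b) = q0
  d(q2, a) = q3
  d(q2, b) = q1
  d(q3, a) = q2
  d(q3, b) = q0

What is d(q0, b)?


Looking up transition d(q0, b)

q1


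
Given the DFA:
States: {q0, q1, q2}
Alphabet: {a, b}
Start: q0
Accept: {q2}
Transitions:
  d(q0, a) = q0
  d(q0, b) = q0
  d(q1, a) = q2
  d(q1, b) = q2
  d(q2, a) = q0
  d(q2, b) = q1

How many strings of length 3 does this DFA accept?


Enumerating all length-3 strings:
  "aaa" -> q0 [reject]
  "aab" -> q0 [reject]
  "aba" -> q0 [reject]
  "abb" -> q0 [reject]
  "baa" -> q0 [reject]
  "bab" -> q0 [reject]
  "bba" -> q0 [reject]
  "bbb" -> q0 [reject]

0 out of 8


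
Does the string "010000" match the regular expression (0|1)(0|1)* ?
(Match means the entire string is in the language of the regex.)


|string| = 6; first = '0'; last = '0'

Yes, "010000" matches (0|1)(0|1)*


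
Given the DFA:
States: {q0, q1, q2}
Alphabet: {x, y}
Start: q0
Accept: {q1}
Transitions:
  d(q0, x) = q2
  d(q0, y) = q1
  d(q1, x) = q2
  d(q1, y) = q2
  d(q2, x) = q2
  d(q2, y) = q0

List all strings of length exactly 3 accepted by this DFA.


All strings of length 3: 8 total
Accepted: 1

"xyy"


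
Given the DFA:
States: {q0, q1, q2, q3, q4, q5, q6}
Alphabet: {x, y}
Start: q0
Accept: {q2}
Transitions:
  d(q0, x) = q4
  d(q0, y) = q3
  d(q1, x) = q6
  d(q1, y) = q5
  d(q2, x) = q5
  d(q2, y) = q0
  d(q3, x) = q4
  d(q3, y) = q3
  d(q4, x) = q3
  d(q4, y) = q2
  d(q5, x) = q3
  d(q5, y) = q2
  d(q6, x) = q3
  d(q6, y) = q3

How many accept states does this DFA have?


Accept states listed: {q2}
Counting: q2(1)

1


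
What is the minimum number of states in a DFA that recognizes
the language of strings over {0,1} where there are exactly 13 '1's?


States: count = 0, 1, ..., 13 (that's 14 states), plus a dead state for count > 13.
Total: 14 + 1 = 15. Accept = count-13 state.

15


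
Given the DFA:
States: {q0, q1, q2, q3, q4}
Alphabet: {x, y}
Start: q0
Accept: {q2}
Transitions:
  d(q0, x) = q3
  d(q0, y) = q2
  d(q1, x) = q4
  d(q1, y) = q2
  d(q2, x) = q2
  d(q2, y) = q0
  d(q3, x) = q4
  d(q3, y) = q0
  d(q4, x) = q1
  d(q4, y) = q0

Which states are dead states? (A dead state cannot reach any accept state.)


Forward reachability from each state:
  q0 -> reaches accept state q2 (live)
  q1 -> reaches accept state q2 (live)
  q2 -> reaches accept state q2 (live)
  q3 -> reaches accept state q2 (live)
  q4 -> reaches accept state q2 (live)

None (all states can reach an accept state)


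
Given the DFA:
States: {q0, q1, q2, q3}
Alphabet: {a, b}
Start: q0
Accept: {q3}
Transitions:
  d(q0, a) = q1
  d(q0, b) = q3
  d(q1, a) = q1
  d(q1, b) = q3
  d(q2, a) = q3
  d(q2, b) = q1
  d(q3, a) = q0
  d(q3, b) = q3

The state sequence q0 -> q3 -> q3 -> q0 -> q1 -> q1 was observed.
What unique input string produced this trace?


Trace back each transition to find the symbol:
  q0 --[b]--> q3
  q3 --[b]--> q3
  q3 --[a]--> q0
  q0 --[a]--> q1
  q1 --[a]--> q1

"bbaaa"


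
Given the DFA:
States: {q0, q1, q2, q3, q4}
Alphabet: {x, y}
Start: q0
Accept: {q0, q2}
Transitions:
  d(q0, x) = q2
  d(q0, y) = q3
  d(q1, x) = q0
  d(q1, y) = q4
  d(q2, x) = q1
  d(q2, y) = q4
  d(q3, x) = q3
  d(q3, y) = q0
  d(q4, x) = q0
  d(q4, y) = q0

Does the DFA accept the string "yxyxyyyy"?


Trace: q0 -> q3 -> q3 -> q0 -> q2 -> q4 -> q0 -> q3 -> q0
Final state: q0
Accept states: {q0, q2}

Yes, accepted (final state q0 is an accept state)


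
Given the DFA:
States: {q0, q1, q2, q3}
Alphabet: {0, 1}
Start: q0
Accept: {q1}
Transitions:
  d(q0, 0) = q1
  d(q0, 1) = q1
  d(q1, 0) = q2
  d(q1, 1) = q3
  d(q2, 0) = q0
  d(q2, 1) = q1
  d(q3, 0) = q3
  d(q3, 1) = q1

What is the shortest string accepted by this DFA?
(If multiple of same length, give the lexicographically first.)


BFS by string length (lex-first path to each state shown):
  len 0: q0<-""
  len 1: q1<-"0"
Found accept state at length 1.

"0"


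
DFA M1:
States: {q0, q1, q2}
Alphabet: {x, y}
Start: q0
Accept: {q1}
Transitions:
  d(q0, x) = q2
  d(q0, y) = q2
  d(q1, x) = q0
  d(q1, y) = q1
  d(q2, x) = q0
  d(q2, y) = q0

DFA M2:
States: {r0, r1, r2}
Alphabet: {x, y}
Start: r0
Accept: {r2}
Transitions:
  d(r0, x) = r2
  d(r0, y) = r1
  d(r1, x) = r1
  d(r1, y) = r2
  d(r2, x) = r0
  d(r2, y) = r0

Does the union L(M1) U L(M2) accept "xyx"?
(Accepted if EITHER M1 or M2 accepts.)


M1: final=q2 accepted=False
M2: final=r2 accepted=True

Yes, union accepts


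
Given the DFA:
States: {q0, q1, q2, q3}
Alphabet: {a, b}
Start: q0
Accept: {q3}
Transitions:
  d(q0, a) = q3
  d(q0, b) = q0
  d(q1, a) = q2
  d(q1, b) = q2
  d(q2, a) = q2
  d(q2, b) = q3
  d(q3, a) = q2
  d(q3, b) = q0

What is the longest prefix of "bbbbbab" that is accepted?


Run the DFA, marking each prefix where the state is accepting:
  "" -> q0 [reject]
  "b" -> q0 [reject]
  "bb" -> q0 [reject]
  "bbb" -> q0 [reject]
  "bbbb" -> q0 [reject]
  "bbbbb" -> q0 [reject]
  "bbbbba" -> q3 [accept]
  "bbbbbab" -> q0 [reject]

"bbbbba"


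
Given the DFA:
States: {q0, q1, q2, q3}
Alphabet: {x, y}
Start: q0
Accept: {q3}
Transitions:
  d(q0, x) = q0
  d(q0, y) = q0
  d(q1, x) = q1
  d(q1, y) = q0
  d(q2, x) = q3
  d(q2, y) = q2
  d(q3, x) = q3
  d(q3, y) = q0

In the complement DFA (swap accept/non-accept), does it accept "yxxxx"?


Trace: q0 -> q0 -> q0 -> q0 -> q0 -> q0
Final: q0
Original accept: {q3}
Complement: q0 is not in original accept

Yes, complement accepts (original rejects)


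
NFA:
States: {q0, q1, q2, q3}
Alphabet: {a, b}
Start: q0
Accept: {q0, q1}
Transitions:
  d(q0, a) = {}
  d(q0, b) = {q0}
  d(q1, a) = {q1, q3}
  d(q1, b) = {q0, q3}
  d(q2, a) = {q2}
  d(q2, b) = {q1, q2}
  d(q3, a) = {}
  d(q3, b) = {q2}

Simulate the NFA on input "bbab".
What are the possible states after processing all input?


Start: {q0}
  --b--> {q0}
  --b--> {q0}
  --a--> {}
  --b--> {}

{} (empty set, no valid transitions)


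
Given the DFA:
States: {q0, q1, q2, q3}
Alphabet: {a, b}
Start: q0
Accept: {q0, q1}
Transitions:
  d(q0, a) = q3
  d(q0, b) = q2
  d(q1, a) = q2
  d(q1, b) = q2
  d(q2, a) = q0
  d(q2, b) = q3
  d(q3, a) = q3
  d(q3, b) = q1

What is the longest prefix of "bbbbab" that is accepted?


Run the DFA, marking each prefix where the state is accepting:
  "" -> q0 [accept]
  "b" -> q2 [reject]
  "bb" -> q3 [reject]
  "bbb" -> q1 [accept]
  "bbbb" -> q2 [reject]
  "bbbba" -> q0 [accept]
  "bbbbab" -> q2 [reject]

"bbbba"


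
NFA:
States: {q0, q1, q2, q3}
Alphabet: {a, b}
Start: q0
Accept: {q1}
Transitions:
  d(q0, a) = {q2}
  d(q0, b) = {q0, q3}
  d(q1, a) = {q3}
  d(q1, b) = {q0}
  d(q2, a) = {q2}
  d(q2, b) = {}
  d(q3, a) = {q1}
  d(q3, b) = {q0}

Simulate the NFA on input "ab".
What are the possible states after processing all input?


Start: {q0}
  --a--> {q2}
  --b--> {}

{} (empty set, no valid transitions)


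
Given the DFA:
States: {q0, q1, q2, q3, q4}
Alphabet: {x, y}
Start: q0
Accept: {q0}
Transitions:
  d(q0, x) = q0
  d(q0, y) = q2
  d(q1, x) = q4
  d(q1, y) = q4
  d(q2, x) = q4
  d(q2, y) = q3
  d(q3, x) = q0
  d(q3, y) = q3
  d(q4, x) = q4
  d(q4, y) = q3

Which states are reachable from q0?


BFS from q0:
  layer 0: {q0}
  layer 1: {q2}
  layer 2: {q3, q4}

{q0, q2, q3, q4}


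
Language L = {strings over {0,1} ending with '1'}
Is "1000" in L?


last symbol = '0'

No, "1000" is not in L


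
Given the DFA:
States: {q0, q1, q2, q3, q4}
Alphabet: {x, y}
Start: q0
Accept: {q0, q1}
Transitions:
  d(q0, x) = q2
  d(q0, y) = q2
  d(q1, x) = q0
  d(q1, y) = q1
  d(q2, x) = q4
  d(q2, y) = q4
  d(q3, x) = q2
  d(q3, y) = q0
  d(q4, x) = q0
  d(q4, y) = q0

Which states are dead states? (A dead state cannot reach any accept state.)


Forward reachability from each state:
  q0 -> reaches accept state q0 (live)
  q1 -> reaches accept state q0 (live)
  q2 -> reaches accept state q0 (live)
  q3 -> reaches accept state q0 (live)
  q4 -> reaches accept state q0 (live)

None (all states can reach an accept state)


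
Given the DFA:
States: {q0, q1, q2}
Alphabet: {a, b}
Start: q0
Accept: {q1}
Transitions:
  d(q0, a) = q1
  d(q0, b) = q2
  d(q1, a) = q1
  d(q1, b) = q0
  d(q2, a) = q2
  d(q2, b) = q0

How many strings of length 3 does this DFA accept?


Enumerating all length-3 strings:
  "aaa" -> q1 [accept]
  "aab" -> q0 [reject]
  "aba" -> q1 [accept]
  "abb" -> q2 [reject]
  "baa" -> q2 [reject]
  "bab" -> q0 [reject]
  "bba" -> q1 [accept]
  "bbb" -> q2 [reject]

3 out of 8


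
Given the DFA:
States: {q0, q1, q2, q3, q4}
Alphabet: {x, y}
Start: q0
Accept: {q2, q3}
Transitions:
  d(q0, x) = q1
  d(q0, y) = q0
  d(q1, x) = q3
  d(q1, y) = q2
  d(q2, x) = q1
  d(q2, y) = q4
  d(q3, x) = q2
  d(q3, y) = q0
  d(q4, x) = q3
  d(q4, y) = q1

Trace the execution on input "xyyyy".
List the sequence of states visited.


Input: xyyyy
d(q0, x) = q1
d(q1, y) = q2
d(q2, y) = q4
d(q4, y) = q1
d(q1, y) = q2


q0 -> q1 -> q2 -> q4 -> q1 -> q2


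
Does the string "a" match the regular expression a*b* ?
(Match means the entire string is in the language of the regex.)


|string| = 1; first = 'a'; last = 'a'

Yes, "a" matches a*b*


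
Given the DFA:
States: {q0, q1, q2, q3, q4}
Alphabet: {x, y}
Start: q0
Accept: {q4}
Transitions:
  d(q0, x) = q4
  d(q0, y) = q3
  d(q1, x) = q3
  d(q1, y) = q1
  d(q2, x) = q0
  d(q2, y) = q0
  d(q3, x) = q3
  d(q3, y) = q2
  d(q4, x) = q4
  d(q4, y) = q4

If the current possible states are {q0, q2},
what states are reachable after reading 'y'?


Apply transition on 'y' from each current state:
  d(q0, y) = q3
  d(q2, y) = q0

{q0, q3}


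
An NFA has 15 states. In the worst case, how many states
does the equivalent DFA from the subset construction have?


Subset construction: one DFA state per subset of NFA states.
2^15 = 32768

32768


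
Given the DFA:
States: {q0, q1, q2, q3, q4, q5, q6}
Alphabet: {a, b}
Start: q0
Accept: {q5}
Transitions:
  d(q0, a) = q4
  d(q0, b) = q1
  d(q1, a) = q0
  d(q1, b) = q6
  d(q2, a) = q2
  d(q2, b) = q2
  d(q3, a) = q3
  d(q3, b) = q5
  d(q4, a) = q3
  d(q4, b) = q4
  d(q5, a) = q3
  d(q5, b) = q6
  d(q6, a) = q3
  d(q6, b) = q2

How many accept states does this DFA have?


Accept states listed: {q5}
Counting: q5(1)

1


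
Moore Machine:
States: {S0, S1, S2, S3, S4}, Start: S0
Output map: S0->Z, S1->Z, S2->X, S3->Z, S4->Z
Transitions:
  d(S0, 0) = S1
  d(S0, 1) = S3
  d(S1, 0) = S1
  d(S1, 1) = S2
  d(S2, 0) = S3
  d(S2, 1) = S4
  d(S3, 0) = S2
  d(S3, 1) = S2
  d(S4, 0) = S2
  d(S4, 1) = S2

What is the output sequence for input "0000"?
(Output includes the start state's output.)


Start: S0 (output Z)
  --0--> S1 (output Z)
  --0--> S1 (output Z)
  --0--> S1 (output Z)
  --0--> S1 (output Z)

"ZZZZZ"


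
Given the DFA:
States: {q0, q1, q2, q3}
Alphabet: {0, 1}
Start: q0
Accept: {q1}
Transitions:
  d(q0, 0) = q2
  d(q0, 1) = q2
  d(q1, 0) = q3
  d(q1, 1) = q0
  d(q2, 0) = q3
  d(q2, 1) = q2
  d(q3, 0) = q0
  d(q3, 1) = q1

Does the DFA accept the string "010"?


Trace: q0 -> q2 -> q2 -> q3
Final state: q3
Accept states: {q1}

No, rejected (final state q3 is not an accept state)


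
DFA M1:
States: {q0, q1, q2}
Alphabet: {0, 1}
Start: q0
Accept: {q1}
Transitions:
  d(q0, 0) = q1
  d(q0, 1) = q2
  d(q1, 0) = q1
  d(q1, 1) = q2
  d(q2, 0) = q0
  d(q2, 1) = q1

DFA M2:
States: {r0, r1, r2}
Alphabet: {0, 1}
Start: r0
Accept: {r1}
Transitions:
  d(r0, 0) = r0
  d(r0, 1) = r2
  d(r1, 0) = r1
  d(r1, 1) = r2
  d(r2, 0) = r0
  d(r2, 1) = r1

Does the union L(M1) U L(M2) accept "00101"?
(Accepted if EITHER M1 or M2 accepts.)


M1: final=q2 accepted=False
M2: final=r2 accepted=False

No, union rejects (neither accepts)


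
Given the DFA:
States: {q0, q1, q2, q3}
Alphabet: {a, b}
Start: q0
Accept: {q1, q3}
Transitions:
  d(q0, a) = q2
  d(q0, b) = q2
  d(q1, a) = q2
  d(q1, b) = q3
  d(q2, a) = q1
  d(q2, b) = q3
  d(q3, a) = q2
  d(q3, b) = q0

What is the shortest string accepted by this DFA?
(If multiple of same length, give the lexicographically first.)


BFS by string length (lex-first path to each state shown):
  len 0: q0<-""
  len 1: q2<-"a"
  len 2: q1<-"aa", q3<-"ab"
Found accept state at length 2.

"aa"


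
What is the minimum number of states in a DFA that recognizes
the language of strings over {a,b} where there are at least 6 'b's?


States: count = 0, 1, ..., 5, and a final '>= 6' state.
Total: 6 + 1 = 7. Accept = '>= 6' state.

7


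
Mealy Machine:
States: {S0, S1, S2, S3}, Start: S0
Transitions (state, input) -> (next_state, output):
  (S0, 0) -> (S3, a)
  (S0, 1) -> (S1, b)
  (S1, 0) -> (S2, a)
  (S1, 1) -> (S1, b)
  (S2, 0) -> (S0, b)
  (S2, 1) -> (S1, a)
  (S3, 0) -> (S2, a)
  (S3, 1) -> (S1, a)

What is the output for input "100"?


Step-by-step:
  (S0, 1) -> (S1, b)
  (S1, 0) -> (S2, a)
  (S2, 0) -> (S0, b)

"bab"


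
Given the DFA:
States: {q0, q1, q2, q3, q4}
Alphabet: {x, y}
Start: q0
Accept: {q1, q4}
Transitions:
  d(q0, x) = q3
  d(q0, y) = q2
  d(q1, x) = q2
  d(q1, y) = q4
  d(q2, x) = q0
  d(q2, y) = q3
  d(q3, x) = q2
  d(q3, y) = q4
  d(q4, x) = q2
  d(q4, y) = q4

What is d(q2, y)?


Looking up transition d(q2, y)

q3


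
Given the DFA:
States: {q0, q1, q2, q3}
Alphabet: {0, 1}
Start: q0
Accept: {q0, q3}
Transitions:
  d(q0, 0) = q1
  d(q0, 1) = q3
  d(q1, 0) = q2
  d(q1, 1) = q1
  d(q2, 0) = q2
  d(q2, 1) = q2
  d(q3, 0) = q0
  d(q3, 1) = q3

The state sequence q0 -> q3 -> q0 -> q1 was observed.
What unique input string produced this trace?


Trace back each transition to find the symbol:
  q0 --[1]--> q3
  q3 --[0]--> q0
  q0 --[0]--> q1

"100"


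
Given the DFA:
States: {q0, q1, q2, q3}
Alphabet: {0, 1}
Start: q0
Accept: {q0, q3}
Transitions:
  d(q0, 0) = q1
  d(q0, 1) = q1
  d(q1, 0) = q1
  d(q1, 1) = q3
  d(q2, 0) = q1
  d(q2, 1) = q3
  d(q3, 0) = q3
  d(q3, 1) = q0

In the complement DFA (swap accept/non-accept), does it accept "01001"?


Trace: q0 -> q1 -> q3 -> q3 -> q3 -> q0
Final: q0
Original accept: {q0, q3}
Complement: q0 is in original accept

No, complement rejects (original accepts)


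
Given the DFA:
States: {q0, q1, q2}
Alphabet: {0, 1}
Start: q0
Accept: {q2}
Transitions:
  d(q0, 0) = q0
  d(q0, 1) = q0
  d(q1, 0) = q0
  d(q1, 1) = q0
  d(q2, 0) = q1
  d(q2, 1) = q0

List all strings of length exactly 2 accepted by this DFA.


All strings of length 2: 4 total
Accepted: 0

None


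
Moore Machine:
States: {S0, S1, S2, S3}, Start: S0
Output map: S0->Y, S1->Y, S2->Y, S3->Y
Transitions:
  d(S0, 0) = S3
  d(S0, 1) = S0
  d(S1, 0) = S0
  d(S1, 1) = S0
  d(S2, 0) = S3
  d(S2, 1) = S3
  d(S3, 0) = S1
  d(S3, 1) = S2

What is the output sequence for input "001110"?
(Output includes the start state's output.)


Start: S0 (output Y)
  --0--> S3 (output Y)
  --0--> S1 (output Y)
  --1--> S0 (output Y)
  --1--> S0 (output Y)
  --1--> S0 (output Y)
  --0--> S3 (output Y)

"YYYYYYY"


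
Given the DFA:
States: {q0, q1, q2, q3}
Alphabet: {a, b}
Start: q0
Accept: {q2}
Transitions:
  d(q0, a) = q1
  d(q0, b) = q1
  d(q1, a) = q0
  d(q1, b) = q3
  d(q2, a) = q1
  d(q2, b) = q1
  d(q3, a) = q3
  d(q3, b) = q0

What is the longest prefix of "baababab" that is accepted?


Run the DFA, marking each prefix where the state is accepting:
  "" -> q0 [reject]
  "b" -> q1 [reject]
  "ba" -> q0 [reject]
  "baa" -> q1 [reject]
  "baab" -> q3 [reject]
  "baaba" -> q3 [reject]
  "baabab" -> q0 [reject]
  "baababa" -> q1 [reject]
  "baababab" -> q3 [reject]

No prefix is accepted


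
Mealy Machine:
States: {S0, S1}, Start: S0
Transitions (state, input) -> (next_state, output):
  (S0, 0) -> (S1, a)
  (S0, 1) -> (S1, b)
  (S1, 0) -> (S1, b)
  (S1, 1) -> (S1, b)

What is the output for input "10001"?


Step-by-step:
  (S0, 1) -> (S1, b)
  (S1, 0) -> (S1, b)
  (S1, 0) -> (S1, b)
  (S1, 0) -> (S1, b)
  (S1, 1) -> (S1, b)

"bbbbb"


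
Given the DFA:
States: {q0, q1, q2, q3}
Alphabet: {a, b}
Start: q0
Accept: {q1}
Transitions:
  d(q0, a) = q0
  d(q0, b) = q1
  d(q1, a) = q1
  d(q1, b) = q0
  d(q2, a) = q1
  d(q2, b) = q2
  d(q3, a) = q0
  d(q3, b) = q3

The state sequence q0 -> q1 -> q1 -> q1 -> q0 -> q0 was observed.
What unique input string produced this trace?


Trace back each transition to find the symbol:
  q0 --[b]--> q1
  q1 --[a]--> q1
  q1 --[a]--> q1
  q1 --[b]--> q0
  q0 --[a]--> q0

"baaba"


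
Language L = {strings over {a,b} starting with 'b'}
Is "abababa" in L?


first symbol = 'a'

No, "abababa" is not in L


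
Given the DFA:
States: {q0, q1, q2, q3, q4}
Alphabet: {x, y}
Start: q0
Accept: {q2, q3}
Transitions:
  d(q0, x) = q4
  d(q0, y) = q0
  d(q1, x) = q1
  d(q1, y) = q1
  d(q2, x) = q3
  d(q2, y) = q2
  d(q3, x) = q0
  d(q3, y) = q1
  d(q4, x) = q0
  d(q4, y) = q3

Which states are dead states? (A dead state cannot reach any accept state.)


Forward reachability from each state:
  q0 -> reaches accept state q3 (live)
  q1 -> reaches {q1}, no accept state (dead)
  q2 -> reaches accept state q2 (live)
  q3 -> reaches accept state q3 (live)
  q4 -> reaches accept state q3 (live)

{q1}


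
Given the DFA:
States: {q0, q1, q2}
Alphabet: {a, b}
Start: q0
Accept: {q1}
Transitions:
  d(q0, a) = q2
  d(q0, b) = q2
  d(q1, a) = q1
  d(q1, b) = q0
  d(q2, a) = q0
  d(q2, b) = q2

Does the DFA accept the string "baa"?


Trace: q0 -> q2 -> q0 -> q2
Final state: q2
Accept states: {q1}

No, rejected (final state q2 is not an accept state)


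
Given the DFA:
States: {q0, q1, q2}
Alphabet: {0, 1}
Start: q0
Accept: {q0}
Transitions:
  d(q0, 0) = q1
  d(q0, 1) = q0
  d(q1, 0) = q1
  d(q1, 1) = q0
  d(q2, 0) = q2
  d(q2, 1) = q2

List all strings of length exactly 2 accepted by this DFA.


All strings of length 2: 4 total
Accepted: 2

"01", "11"


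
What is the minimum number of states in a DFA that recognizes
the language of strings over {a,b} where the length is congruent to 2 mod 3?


States track (length) mod 3.
Need 3 states: one per remainder 0..2; accept = remainder 2.

3


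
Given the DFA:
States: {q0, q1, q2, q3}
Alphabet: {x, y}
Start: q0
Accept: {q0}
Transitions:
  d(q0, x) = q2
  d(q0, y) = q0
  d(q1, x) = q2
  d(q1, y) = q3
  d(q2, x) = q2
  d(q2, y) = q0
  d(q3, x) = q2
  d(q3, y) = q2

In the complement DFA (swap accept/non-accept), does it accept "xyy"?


Trace: q0 -> q2 -> q0 -> q0
Final: q0
Original accept: {q0}
Complement: q0 is in original accept

No, complement rejects (original accepts)


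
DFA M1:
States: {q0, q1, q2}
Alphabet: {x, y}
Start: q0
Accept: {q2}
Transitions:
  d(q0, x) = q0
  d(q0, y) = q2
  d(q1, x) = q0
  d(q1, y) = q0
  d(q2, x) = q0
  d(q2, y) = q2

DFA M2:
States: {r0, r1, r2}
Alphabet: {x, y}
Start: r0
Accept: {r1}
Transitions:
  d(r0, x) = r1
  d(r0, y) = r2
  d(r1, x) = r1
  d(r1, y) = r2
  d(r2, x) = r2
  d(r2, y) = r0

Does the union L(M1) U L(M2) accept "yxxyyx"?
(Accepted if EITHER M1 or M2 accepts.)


M1: final=q0 accepted=False
M2: final=r2 accepted=False

No, union rejects (neither accepts)


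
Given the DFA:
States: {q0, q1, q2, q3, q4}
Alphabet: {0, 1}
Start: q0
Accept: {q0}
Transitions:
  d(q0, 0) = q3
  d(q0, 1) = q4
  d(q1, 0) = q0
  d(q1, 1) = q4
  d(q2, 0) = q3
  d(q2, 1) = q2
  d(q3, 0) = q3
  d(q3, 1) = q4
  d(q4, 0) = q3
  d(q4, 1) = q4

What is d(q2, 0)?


Looking up transition d(q2, 0)

q3


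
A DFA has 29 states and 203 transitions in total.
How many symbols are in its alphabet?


Each state has exactly one transition per symbol.
|alphabet| = transitions / states = 203 / 29 = 7

7


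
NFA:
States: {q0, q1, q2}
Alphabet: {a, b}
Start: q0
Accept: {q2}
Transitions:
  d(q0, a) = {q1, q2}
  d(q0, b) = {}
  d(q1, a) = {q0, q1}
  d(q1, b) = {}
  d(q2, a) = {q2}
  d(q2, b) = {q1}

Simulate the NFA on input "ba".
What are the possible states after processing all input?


Start: {q0}
  --b--> {}
  --a--> {}

{} (empty set, no valid transitions)


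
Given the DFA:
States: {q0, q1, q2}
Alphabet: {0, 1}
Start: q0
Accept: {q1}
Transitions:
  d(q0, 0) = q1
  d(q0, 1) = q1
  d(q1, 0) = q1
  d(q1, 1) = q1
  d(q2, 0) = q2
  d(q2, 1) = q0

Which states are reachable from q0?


BFS from q0:
  layer 0: {q0}
  layer 1: {q1}

{q0, q1}


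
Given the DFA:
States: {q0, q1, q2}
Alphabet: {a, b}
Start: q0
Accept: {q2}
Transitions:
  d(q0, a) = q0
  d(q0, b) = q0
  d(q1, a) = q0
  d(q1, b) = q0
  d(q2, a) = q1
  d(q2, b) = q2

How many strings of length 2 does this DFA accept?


Enumerating all length-2 strings:
  "aa" -> q0 [reject]
  "ab" -> q0 [reject]
  "ba" -> q0 [reject]
  "bb" -> q0 [reject]

0 out of 4


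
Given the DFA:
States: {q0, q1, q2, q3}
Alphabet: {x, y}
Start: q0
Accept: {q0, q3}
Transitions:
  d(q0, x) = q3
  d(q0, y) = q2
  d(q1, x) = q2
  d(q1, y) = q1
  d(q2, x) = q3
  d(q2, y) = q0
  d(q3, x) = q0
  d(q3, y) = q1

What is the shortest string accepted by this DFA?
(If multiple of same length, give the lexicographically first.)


BFS by string length (lex-first path to each state shown):
  len 0: q0<-""
Found accept state at length 0.

"" (empty string)
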